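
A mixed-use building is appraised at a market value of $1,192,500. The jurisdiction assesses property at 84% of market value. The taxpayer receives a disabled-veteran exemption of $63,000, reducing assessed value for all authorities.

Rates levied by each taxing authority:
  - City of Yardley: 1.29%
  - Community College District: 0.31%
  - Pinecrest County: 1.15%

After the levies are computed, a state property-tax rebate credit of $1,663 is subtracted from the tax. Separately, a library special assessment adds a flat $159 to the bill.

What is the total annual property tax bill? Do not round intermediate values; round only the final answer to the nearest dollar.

Assessed value = $1,192,500 × 0.84 = $1,001,700
Taxable value = $1,001,700 − $63,000 = $938,700
City of Yardley: $938,700 × 0.0129 = $12,109.23
Community College District: $938,700 × 0.0031 = $2,909.97
Pinecrest County: $938,700 × 0.0115 = $10,795.05
Levies subtotal = $25,814.25
After credit = $25,814.25 − $1,663 = $24,151.25
Total = $24,151.25 + $159 = $24,310.25

$24,310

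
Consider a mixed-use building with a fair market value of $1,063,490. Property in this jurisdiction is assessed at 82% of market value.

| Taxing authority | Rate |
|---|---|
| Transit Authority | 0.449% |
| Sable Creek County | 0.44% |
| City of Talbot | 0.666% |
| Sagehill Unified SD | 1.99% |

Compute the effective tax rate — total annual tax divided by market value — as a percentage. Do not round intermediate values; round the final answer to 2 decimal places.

Assessed value = $1,063,490 × 0.82 = $872,061.8
Transit Authority: $872,061.8 × 0.00449 = $3,915.557482
Sable Creek County: $872,061.8 × 0.0044 = $3,837.07192
City of Talbot: $872,061.8 × 0.00666 = $5,807.931588
Sagehill Unified SD: $872,061.8 × 0.0199 = $17,354.02982
Total tax = $30,914.59081
Effective rate = $30,914.59081 ÷ $1,063,490 = 2.91% of market value

2.91%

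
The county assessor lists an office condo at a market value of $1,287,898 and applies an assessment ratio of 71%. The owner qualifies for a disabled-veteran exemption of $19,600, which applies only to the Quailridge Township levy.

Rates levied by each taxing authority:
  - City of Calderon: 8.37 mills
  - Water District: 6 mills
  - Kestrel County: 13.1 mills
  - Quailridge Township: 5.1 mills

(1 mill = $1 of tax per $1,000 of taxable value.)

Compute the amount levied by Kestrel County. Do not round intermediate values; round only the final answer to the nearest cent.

$11,978.74

Assessed value = $1,287,898 × 0.71 = $914,407.58
Kestrel County taxable value = $914,407.58 (exemption does not apply)
Kestrel County levy = $914,407.58 × 0.0131 = $11,978.739298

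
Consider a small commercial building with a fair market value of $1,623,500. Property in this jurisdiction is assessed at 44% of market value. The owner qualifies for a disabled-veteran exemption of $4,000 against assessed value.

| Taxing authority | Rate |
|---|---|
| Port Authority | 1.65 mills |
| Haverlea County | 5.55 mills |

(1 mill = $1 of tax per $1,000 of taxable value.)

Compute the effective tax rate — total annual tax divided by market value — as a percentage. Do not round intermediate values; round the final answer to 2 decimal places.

Assessed value = $1,623,500 × 0.44 = $714,340
Taxable value = $714,340 − $4,000 = $710,340
Port Authority: $710,340 × 0.00165 = $1,172.061
Haverlea County: $710,340 × 0.00555 = $3,942.387
Total tax = $5,114.448
Effective rate = $5,114.448 ÷ $1,623,500 = 0.32% of market value

0.32%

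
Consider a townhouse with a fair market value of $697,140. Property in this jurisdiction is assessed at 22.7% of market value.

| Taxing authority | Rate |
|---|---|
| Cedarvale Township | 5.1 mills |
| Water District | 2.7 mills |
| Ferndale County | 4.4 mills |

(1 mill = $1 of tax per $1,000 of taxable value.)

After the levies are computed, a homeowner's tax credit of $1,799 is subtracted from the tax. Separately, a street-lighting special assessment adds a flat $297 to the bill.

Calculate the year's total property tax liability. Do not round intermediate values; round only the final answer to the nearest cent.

Assessed value = $697,140 × 0.227 = $158,250.78
Cedarvale Township: $158,250.78 × 0.0051 = $807.078978
Water District: $158,250.78 × 0.0027 = $427.277106
Ferndale County: $158,250.78 × 0.0044 = $696.303432
Levies subtotal = $1,930.659516
After credit = $1,930.659516 − $1,799 = $131.659516
Total = $131.659516 + $297 = $428.659516

$428.66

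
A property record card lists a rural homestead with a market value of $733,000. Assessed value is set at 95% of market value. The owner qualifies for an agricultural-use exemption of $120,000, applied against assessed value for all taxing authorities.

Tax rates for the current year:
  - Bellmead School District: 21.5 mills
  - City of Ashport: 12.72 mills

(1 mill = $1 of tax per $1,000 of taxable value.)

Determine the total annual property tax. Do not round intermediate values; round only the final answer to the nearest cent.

$19,722.70

Assessed value = $733,000 × 0.95 = $696,350
Taxable value = $696,350 − $120,000 = $576,350
Bellmead School District: $576,350 × 0.0215 = $12,391.525
City of Ashport: $576,350 × 0.01272 = $7,331.172
Total = $12,391.525 + $7,331.172 = $19,722.697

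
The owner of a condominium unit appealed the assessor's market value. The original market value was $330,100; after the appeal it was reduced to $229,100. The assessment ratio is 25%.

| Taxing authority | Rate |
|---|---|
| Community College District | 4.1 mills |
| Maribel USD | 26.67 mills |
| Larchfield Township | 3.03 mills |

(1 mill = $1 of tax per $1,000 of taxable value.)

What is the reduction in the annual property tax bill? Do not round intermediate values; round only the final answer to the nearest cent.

$853.45

Old assessed value = $330,100 × 0.25 = $82,525
New assessed value = $229,100 × 0.25 = $57,275
Combined rate = 0.0041 + 0.02667 + 0.00303 = 0.0338
Old tax = $82,525 × 0.0338 = $2,789.345
New tax = $57,275 × 0.0338 = $1,935.895
Reduction = $2,789.345 − $1,935.895 = $853.45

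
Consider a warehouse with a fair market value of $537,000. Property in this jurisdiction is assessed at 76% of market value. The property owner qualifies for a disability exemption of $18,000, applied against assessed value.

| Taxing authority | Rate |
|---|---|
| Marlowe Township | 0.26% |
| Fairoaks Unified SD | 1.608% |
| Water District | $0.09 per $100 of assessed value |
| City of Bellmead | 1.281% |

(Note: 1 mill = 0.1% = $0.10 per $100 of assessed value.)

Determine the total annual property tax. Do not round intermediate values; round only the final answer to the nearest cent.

Assessed value = $537,000 × 0.76 = $408,120
Taxable value = $408,120 − $18,000 = $390,120
Marlowe Township: $390,120 × 0.0026 = $1,014.312
Fairoaks Unified SD: $390,120 × 0.01608 = $6,273.1296
Water District: $390,120 × 0.0009 = $351.108
City of Bellmead: $390,120 × 0.01281 = $4,997.4372
Total = $12,635.9868

$12,635.99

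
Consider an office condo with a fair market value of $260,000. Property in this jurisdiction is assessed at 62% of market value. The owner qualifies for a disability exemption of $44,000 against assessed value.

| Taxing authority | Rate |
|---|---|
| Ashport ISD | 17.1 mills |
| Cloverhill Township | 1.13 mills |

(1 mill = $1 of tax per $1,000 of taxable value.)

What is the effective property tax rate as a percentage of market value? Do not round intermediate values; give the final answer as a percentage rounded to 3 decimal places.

Assessed value = $260,000 × 0.62 = $161,200
Taxable value = $161,200 − $44,000 = $117,200
Ashport ISD: $117,200 × 0.0171 = $2,004.12
Cloverhill Township: $117,200 × 0.00113 = $132.436
Total tax = $2,136.556
Effective rate = $2,136.556 ÷ $260,000 = 0.822% of market value

0.822%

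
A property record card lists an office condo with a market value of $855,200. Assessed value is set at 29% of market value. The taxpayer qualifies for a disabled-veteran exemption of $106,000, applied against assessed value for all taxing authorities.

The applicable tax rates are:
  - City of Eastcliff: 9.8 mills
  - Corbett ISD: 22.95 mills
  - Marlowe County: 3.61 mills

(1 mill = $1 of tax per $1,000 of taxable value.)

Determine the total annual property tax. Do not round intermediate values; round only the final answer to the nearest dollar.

$5,163

Assessed value = $855,200 × 0.29 = $248,008
Taxable value = $248,008 − $106,000 = $142,008
City of Eastcliff: $142,008 × 0.0098 = $1,391.6784
Corbett ISD: $142,008 × 0.02295 = $3,259.0836
Marlowe County: $142,008 × 0.00361 = $512.64888
Total = $1,391.6784 + $3,259.0836 + $512.64888 = $5,163.41088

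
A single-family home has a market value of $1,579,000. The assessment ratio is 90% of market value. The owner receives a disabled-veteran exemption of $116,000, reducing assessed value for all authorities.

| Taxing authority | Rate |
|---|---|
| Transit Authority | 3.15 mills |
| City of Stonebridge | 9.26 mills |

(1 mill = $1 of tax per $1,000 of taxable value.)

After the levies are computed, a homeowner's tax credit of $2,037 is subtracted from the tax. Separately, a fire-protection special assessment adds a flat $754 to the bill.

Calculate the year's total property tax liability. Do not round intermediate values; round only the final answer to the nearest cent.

$14,913.29

Assessed value = $1,579,000 × 0.9 = $1,421,100
Taxable value = $1,421,100 − $116,000 = $1,305,100
Transit Authority: $1,305,100 × 0.00315 = $4,111.065
City of Stonebridge: $1,305,100 × 0.00926 = $12,085.226
Levies subtotal = $16,196.291
After credit = $16,196.291 − $2,037 = $14,159.291
Total = $14,159.291 + $754 = $14,913.291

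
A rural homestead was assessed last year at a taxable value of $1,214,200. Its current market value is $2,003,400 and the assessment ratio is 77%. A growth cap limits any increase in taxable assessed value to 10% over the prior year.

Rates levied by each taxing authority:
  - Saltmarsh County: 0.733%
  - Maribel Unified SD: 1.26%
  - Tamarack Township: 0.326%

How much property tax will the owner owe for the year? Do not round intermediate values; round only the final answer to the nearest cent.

$30,973.03

Uncapped assessed value = $2,003,400 × 0.77 = $1,542,618
Cap limit = $1,214,200 × 1.1 = $1,335,620
Taxable assessed value = min($1,542,618, $1,335,620) = $1,335,620 (cap binds)
Saltmarsh County: $1,335,620 × 0.00733 = $9,790.0946
Maribel Unified SD: $1,335,620 × 0.0126 = $16,828.812
Tamarack Township: $1,335,620 × 0.00326 = $4,354.1212
Total = $30,973.0278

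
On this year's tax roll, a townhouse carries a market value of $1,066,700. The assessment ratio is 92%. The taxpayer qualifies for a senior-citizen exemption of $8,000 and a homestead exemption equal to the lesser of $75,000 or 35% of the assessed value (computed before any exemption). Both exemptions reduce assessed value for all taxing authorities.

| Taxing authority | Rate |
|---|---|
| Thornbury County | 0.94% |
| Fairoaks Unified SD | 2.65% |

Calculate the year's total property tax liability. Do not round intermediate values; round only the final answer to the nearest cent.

Assessed value = $1,066,700 × 0.92 = $981,364
Homestead exemption = min($75,000, 35% × $981,364) = min($75,000, $343,477.4) = $75,000 (dollar cap binds)
Taxable value = $981,364 − $8,000 − $75,000 = $898,364
Thornbury County: $898,364 × 0.0094 = $8,444.6216
Fairoaks Unified SD: $898,364 × 0.0265 = $23,806.646
Total = $32,251.2676

$32,251.27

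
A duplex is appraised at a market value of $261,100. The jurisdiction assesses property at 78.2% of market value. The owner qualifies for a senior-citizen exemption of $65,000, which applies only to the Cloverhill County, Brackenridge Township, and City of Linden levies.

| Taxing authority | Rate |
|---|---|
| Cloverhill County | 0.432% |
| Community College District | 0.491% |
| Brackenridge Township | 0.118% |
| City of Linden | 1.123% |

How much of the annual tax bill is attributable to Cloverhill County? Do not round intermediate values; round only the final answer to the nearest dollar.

Assessed value = $261,100 × 0.782 = $204,180.2
Cloverhill County taxable value = $204,180.2 − $65,000 = $139,180.2
Cloverhill County levy = $139,180.2 × 0.00432 = $601.258464

$601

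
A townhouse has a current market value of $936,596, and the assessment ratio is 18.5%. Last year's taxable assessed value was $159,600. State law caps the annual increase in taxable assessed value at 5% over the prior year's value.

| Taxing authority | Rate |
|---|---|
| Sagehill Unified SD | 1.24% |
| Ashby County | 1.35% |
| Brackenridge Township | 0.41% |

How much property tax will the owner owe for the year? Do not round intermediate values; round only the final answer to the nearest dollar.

$5,027

Uncapped assessed value = $936,596 × 0.185 = $173,270.26
Cap limit = $159,600 × 1.05 = $167,580
Taxable assessed value = min($173,270.26, $167,580) = $167,580 (cap binds)
Sagehill Unified SD: $167,580 × 0.0124 = $2,077.992
Ashby County: $167,580 × 0.0135 = $2,262.33
Brackenridge Township: $167,580 × 0.0041 = $687.078
Total = $5,027.4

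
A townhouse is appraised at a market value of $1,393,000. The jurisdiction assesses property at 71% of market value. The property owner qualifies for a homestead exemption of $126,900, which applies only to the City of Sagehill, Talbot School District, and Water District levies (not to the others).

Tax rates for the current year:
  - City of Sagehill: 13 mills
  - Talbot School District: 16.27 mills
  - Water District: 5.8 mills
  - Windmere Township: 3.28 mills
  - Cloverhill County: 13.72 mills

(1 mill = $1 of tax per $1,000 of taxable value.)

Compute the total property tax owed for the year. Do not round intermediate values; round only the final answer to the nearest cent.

Assessed value = $1,393,000 × 0.71 = $989,030
City of Sagehill: ($989,030 − $126,900) × 0.013 = $862,130 × 0.013 = $11,207.69
Talbot School District: ($989,030 − $126,900) × 0.01627 = $862,130 × 0.01627 = $14,026.8551
Water District: ($989,030 − $126,900) × 0.0058 = $862,130 × 0.0058 = $5,000.354
Windmere Township: $989,030 × 0.00328 = $3,244.0184
Cloverhill County: $989,030 × 0.01372 = $13,569.4916
Total = $47,048.4091

$47,048.41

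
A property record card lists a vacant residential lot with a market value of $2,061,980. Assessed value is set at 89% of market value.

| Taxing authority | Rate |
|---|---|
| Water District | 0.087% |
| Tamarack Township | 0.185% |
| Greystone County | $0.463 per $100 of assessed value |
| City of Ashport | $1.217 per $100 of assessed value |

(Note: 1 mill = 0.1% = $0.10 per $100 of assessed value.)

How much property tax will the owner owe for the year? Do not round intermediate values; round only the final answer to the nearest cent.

Assessed value = $2,061,980 × 0.89 = $1,835,162.2
Water District: $1,835,162.2 × 0.00087 = $1,596.591114
Tamarack Township: $1,835,162.2 × 0.00185 = $3,395.05007
Greystone County: $1,835,162.2 × 0.00463 = $8,496.800986
City of Ashport: $1,835,162.2 × 0.01217 = $22,333.923974
Total = $35,822.366144

$35,822.37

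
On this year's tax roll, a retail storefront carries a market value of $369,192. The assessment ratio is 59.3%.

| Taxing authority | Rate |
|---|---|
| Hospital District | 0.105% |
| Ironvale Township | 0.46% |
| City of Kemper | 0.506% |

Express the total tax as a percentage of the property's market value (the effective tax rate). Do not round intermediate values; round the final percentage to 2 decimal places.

Assessed value = $369,192 × 0.593 = $218,930.856
Hospital District: $218,930.856 × 0.00105 = $229.8773988
Ironvale Township: $218,930.856 × 0.0046 = $1,007.0819376
City of Kemper: $218,930.856 × 0.00506 = $1,107.79013136
Total tax = $2,344.74946776
Effective rate = $2,344.74946776 ÷ $369,192 = 0.64% of market value

0.64%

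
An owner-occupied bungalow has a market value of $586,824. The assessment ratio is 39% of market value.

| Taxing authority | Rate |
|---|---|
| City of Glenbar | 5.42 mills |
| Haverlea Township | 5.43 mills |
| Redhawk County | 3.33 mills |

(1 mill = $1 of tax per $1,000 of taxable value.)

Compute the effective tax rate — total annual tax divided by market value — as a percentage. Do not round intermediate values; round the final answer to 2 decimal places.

0.55%

Assessed value = $586,824 × 0.39 = $228,861.36
City of Glenbar: $228,861.36 × 0.00542 = $1,240.4285712
Haverlea Township: $228,861.36 × 0.00543 = $1,242.7171848
Redhawk County: $228,861.36 × 0.00333 = $762.1083288
Total tax = $3,245.2540848
Effective rate = $3,245.2540848 ÷ $586,824 = 0.55% of market value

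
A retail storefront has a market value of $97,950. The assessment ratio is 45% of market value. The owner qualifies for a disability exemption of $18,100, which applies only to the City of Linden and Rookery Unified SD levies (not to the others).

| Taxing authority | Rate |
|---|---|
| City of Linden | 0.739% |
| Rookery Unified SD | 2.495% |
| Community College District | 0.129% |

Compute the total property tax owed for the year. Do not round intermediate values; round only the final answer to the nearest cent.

Assessed value = $97,950 × 0.45 = $44,077.5
City of Linden: ($44,077.5 − $18,100) × 0.00739 = $25,977.5 × 0.00739 = $191.973725
Rookery Unified SD: ($44,077.5 − $18,100) × 0.02495 = $25,977.5 × 0.02495 = $648.138625
Community College District: $44,077.5 × 0.00129 = $56.859975
Total = $896.972325

$896.97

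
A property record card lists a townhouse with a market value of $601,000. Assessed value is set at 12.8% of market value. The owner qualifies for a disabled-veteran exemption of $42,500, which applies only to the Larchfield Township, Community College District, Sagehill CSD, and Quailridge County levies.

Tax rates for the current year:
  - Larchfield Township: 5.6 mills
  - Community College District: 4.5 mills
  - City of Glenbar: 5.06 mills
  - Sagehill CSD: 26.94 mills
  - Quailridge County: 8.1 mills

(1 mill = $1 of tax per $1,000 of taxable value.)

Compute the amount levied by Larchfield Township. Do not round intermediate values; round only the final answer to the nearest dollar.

$193

Assessed value = $601,000 × 0.128 = $76,928
Larchfield Township taxable value = $76,928 − $42,500 = $34,428
Larchfield Township levy = $34,428 × 0.0056 = $192.7968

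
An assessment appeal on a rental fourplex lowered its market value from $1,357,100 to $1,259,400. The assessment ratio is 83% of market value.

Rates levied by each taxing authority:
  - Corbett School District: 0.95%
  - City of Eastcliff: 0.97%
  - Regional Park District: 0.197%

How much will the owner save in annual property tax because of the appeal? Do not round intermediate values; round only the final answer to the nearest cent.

$1,716.70

Old assessed value = $1,357,100 × 0.83 = $1,126,393
New assessed value = $1,259,400 × 0.83 = $1,045,302
Combined rate = 0.0095 + 0.0097 + 0.00197 = 0.02117
Old tax = $1,126,393 × 0.02117 = $23,845.73981
New tax = $1,045,302 × 0.02117 = $22,129.04334
Reduction = $23,845.73981 − $22,129.04334 = $1,716.69647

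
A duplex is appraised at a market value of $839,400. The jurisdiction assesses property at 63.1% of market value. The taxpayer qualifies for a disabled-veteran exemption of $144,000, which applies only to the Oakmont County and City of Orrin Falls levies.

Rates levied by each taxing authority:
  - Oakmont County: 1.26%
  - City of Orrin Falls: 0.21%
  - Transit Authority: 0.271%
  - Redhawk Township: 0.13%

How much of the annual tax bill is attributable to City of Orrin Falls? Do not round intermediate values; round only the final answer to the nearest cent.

Assessed value = $839,400 × 0.631 = $529,661.4
City of Orrin Falls taxable value = $529,661.4 − $144,000 = $385,661.4
City of Orrin Falls levy = $385,661.4 × 0.0021 = $809.88894

$809.89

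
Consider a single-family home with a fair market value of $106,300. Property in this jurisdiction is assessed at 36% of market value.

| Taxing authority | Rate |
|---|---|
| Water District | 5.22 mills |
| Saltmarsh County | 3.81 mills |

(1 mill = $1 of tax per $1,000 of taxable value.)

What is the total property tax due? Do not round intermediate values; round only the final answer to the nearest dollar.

Assessed value = $106,300 × 0.36 = $38,268
Water District: $38,268 × 0.00522 = $199.75896
Saltmarsh County: $38,268 × 0.00381 = $145.80108
Total = $199.75896 + $145.80108 = $345.56004

$346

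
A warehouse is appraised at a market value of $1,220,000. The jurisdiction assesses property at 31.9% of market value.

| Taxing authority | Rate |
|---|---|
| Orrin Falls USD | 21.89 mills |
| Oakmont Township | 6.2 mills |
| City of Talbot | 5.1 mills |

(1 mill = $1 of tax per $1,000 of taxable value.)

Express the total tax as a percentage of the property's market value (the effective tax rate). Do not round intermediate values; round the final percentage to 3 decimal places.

1.059%

Assessed value = $1,220,000 × 0.319 = $389,180
Orrin Falls USD: $389,180 × 0.02189 = $8,519.1502
Oakmont Township: $389,180 × 0.0062 = $2,412.916
City of Talbot: $389,180 × 0.0051 = $1,984.818
Total tax = $12,916.8842
Effective rate = $12,916.8842 ÷ $1,220,000 = 1.059% of market value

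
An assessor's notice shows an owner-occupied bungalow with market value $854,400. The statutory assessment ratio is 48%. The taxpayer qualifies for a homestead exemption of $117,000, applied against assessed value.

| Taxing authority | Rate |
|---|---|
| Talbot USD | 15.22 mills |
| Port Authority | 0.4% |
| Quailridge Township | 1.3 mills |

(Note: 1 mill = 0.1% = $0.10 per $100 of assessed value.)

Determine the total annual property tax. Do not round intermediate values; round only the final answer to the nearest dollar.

$6,015

Assessed value = $854,400 × 0.48 = $410,112
Taxable value = $410,112 − $117,000 = $293,112
Talbot USD: $293,112 × 0.01522 = $4,461.16464
Port Authority: $293,112 × 0.004 = $1,172.448
Quailridge Township: $293,112 × 0.0013 = $381.0456
Total = $6,014.65824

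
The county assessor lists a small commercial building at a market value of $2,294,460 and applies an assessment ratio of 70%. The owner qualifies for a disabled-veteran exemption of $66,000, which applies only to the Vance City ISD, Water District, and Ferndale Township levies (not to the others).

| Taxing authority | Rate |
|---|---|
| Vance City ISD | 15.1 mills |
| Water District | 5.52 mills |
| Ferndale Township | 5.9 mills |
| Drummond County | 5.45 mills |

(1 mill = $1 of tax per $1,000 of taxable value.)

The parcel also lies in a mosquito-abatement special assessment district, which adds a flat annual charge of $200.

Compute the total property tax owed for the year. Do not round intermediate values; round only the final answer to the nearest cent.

Assessed value = $2,294,460 × 0.7 = $1,606,122
Vance City ISD: ($1,606,122 − $66,000) × 0.0151 = $1,540,122 × 0.0151 = $23,255.8422
Water District: ($1,606,122 − $66,000) × 0.00552 = $1,540,122 × 0.00552 = $8,501.47344
Ferndale Township: ($1,606,122 − $66,000) × 0.0059 = $1,540,122 × 0.0059 = $9,086.7198
Drummond County: $1,606,122 × 0.00545 = $8,753.3649
Levies subtotal = $49,597.40034
Total = $49,597.40034 + $200 = $49,797.40034

$49,797.40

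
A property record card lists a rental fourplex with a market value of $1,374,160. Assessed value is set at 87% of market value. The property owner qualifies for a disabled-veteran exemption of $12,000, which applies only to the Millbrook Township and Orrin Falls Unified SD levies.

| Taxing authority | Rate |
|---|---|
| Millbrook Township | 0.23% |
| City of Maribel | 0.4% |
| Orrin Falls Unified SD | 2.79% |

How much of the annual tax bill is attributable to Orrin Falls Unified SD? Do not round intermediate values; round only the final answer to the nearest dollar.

Assessed value = $1,374,160 × 0.87 = $1,195,519.2
Orrin Falls Unified SD taxable value = $1,195,519.2 − $12,000 = $1,183,519.2
Orrin Falls Unified SD levy = $1,183,519.2 × 0.0279 = $33,020.18568

$33,020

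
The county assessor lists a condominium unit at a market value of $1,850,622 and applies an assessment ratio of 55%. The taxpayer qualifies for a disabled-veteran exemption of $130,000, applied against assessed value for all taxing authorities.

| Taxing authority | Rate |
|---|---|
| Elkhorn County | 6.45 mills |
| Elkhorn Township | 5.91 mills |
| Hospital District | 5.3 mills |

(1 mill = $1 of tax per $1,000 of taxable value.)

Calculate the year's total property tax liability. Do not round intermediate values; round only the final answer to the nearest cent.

Assessed value = $1,850,622 × 0.55 = $1,017,842.1
Taxable value = $1,017,842.1 − $130,000 = $887,842.1
Elkhorn County: $887,842.1 × 0.00645 = $5,726.581545
Elkhorn Township: $887,842.1 × 0.00591 = $5,247.146811
Hospital District: $887,842.1 × 0.0053 = $4,705.56313
Total = $5,726.581545 + $5,247.146811 + $4,705.56313 = $15,679.291486

$15,679.29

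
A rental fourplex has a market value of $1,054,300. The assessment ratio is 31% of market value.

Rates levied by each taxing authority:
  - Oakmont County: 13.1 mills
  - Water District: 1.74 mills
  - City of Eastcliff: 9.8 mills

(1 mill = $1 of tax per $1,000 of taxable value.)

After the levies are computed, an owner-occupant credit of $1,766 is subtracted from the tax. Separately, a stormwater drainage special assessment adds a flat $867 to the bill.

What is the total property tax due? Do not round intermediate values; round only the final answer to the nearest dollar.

Assessed value = $1,054,300 × 0.31 = $326,833
Oakmont County: $326,833 × 0.0131 = $4,281.5123
Water District: $326,833 × 0.00174 = $568.68942
City of Eastcliff: $326,833 × 0.0098 = $3,202.9634
Levies subtotal = $8,053.16512
After credit = $8,053.16512 − $1,766 = $6,287.16512
Total = $6,287.16512 + $867 = $7,154.16512

$7,154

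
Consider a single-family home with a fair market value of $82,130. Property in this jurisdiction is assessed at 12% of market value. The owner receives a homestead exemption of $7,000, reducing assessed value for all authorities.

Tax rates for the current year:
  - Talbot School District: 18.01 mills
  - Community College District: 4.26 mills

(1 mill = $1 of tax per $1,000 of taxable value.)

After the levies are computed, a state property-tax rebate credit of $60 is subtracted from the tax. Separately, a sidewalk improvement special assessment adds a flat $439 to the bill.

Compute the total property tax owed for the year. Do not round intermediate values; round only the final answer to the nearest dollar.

Assessed value = $82,130 × 0.12 = $9,855.6
Taxable value = $9,855.6 − $7,000 = $2,855.6
Talbot School District: $2,855.6 × 0.01801 = $51.429356
Community College District: $2,855.6 × 0.00426 = $12.164856
Levies subtotal = $63.594212
After credit = $63.594212 − $60 = $3.594212
Total = $3.594212 + $439 = $442.594212

$443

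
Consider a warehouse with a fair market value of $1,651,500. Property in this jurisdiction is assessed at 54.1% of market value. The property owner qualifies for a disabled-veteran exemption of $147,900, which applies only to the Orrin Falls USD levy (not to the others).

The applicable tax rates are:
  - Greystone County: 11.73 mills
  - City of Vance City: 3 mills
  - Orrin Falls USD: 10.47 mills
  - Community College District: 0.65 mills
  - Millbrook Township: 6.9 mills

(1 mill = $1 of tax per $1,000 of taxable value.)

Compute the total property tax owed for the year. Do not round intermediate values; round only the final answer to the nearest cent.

$27,712.35

Assessed value = $1,651,500 × 0.541 = $893,461.5
Greystone County: $893,461.5 × 0.01173 = $10,480.303395
City of Vance City: $893,461.5 × 0.003 = $2,680.3845
Orrin Falls USD: ($893,461.5 − $147,900) × 0.01047 = $745,561.5 × 0.01047 = $7,806.028905
Community College District: $893,461.5 × 0.00065 = $580.749975
Millbrook Township: $893,461.5 × 0.0069 = $6,164.88435
Total = $27,712.351125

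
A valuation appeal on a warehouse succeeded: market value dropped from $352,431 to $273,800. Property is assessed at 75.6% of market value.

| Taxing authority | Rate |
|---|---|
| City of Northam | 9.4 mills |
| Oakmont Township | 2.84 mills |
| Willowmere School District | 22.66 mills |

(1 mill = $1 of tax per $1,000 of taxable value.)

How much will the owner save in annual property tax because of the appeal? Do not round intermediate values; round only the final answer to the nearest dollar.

$2,075

Old assessed value = $352,431 × 0.756 = $266,437.836
New assessed value = $273,800 × 0.756 = $206,992.8
Combined rate = 0.0094 + 0.00284 + 0.02266 = 0.0349
Old tax = $266,437.836 × 0.0349 = $9,298.6804764
New tax = $206,992.8 × 0.0349 = $7,224.04872
Reduction = $9,298.6804764 − $7,224.04872 = $2,074.6317564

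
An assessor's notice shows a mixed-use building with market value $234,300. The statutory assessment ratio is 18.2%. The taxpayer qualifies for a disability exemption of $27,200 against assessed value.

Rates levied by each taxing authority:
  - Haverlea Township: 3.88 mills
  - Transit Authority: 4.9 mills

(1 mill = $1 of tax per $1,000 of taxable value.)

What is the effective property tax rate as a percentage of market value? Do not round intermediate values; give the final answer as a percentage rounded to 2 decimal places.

0.06%

Assessed value = $234,300 × 0.182 = $42,642.6
Taxable value = $42,642.6 − $27,200 = $15,442.6
Haverlea Township: $15,442.6 × 0.00388 = $59.917288
Transit Authority: $15,442.6 × 0.0049 = $75.66874
Total tax = $135.586028
Effective rate = $135.586028 ÷ $234,300 = 0.06% of market value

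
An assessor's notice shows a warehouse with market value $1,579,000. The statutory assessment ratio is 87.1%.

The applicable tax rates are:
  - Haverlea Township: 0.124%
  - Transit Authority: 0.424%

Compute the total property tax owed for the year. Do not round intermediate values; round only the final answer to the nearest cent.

$7,536.69

Assessed value = $1,579,000 × 0.871 = $1,375,309
Haverlea Township: $1,375,309 × 0.00124 = $1,705.38316
Transit Authority: $1,375,309 × 0.00424 = $5,831.31016
Total = $1,705.38316 + $5,831.31016 = $7,536.69332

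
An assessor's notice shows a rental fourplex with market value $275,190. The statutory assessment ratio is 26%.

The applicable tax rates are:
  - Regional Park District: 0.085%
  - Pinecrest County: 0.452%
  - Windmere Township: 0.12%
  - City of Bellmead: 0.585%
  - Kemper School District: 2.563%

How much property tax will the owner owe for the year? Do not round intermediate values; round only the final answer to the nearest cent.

$2,722.45

Assessed value = $275,190 × 0.26 = $71,549.4
Regional Park District: $71,549.4 × 0.00085 = $60.81699
Pinecrest County: $71,549.4 × 0.00452 = $323.403288
Windmere Township: $71,549.4 × 0.0012 = $85.85928
City of Bellmead: $71,549.4 × 0.00585 = $418.56399
Kemper School District: $71,549.4 × 0.02563 = $1,833.811122
Total = $60.81699 + $323.403288 + $85.85928 + $418.56399 + $1,833.811122 = $2,722.45467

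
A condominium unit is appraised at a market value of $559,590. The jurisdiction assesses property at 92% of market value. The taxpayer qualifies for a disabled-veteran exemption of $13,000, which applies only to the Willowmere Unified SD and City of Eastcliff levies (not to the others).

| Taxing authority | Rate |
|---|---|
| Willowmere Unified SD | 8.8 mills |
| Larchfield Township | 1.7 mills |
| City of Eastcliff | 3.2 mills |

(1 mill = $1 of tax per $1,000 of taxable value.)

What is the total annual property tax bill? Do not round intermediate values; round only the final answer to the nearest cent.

$6,897.07

Assessed value = $559,590 × 0.92 = $514,822.8
Willowmere Unified SD: ($514,822.8 − $13,000) × 0.0088 = $501,822.8 × 0.0088 = $4,416.04064
Larchfield Township: $514,822.8 × 0.0017 = $875.19876
City of Eastcliff: ($514,822.8 − $13,000) × 0.0032 = $501,822.8 × 0.0032 = $1,605.83296
Total = $6,897.07236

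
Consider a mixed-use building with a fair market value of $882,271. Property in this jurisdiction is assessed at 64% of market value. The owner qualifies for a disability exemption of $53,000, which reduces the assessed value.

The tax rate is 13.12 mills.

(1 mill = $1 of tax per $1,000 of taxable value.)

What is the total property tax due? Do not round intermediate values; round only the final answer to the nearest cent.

$6,712.89

Assessed value = $882,271 × 0.64 = $564,653.44
Taxable value = $564,653.44 − $53,000 = $511,653.44
Tax = $511,653.44 × 0.01312 = $6,712.8931328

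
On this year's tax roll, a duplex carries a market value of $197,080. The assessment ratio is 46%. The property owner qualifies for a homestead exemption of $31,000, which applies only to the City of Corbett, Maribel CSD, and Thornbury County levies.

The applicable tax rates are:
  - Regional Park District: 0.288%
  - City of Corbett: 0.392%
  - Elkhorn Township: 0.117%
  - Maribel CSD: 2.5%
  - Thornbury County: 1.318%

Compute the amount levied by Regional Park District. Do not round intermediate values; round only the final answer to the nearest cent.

Assessed value = $197,080 × 0.46 = $90,656.8
Regional Park District taxable value = $90,656.8 (exemption does not apply)
Regional Park District levy = $90,656.8 × 0.00288 = $261.091584

$261.09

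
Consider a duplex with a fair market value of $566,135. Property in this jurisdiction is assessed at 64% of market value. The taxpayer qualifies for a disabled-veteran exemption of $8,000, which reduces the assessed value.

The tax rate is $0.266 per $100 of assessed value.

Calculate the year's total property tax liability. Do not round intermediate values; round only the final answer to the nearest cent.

Assessed value = $566,135 × 0.64 = $362,326.4
Taxable value = $362,326.4 − $8,000 = $354,326.4
Tax = $354,326.4 × 0.00266 = $942.508224

$942.51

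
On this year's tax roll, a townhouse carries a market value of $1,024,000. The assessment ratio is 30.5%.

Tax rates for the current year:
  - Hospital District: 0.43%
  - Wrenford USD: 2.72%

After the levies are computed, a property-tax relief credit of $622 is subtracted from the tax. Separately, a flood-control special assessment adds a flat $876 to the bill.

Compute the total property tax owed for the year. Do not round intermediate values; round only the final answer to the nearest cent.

$10,092.08

Assessed value = $1,024,000 × 0.305 = $312,320
Hospital District: $312,320 × 0.0043 = $1,342.976
Wrenford USD: $312,320 × 0.0272 = $8,495.104
Levies subtotal = $9,838.08
After credit = $9,838.08 − $622 = $9,216.08
Total = $9,216.08 + $876 = $10,092.08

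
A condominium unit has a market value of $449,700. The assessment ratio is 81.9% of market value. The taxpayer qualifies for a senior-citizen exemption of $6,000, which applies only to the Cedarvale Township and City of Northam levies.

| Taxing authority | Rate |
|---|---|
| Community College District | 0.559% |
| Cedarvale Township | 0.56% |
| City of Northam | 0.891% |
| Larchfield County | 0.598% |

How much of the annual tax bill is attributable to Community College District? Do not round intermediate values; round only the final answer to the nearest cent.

Assessed value = $449,700 × 0.819 = $368,304.3
Community College District taxable value = $368,304.3 (exemption does not apply)
Community College District levy = $368,304.3 × 0.00559 = $2,058.821037

$2,058.82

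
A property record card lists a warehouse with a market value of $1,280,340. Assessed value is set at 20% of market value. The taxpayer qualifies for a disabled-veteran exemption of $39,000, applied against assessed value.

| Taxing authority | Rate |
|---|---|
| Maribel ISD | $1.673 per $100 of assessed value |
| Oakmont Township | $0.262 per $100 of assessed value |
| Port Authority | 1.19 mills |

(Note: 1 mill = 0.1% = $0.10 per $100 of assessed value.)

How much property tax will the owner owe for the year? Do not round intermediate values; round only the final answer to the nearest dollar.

$4,459

Assessed value = $1,280,340 × 0.2 = $256,068
Taxable value = $256,068 − $39,000 = $217,068
Maribel ISD: $217,068 × 0.01673 = $3,631.54764
Oakmont Township: $217,068 × 0.00262 = $568.71816
Port Authority: $217,068 × 0.00119 = $258.31092
Total = $4,458.57672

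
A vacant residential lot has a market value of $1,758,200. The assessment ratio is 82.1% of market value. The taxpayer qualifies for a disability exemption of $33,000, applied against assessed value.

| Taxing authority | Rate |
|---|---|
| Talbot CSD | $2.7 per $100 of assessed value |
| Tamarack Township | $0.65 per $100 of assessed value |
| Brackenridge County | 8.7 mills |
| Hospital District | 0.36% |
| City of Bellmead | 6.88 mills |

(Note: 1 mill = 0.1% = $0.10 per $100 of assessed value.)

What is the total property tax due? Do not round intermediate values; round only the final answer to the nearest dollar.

Assessed value = $1,758,200 × 0.821 = $1,443,482.2
Taxable value = $1,443,482.2 − $33,000 = $1,410,482.2
Talbot CSD: $1,410,482.2 × 0.027 = $38,083.0194
Tamarack Township: $1,410,482.2 × 0.0065 = $9,168.1343
Brackenridge County: $1,410,482.2 × 0.0087 = $12,271.19514
Hospital District: $1,410,482.2 × 0.0036 = $5,077.73592
City of Bellmead: $1,410,482.2 × 0.00688 = $9,704.117536
Total = $74,304.202296

$74,304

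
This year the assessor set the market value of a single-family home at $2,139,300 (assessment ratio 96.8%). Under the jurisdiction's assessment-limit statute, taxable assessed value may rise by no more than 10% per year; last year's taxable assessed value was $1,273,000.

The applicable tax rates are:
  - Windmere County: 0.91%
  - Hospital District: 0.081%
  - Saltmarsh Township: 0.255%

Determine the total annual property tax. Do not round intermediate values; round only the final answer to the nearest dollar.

$17,448

Uncapped assessed value = $2,139,300 × 0.968 = $2,070,842.4
Cap limit = $1,273,000 × 1.1 = $1,400,300
Taxable assessed value = min($2,070,842.4, $1,400,300) = $1,400,300 (cap binds)
Windmere County: $1,400,300 × 0.0091 = $12,742.73
Hospital District: $1,400,300 × 0.00081 = $1,134.243
Saltmarsh Township: $1,400,300 × 0.00255 = $3,570.765
Total = $17,447.738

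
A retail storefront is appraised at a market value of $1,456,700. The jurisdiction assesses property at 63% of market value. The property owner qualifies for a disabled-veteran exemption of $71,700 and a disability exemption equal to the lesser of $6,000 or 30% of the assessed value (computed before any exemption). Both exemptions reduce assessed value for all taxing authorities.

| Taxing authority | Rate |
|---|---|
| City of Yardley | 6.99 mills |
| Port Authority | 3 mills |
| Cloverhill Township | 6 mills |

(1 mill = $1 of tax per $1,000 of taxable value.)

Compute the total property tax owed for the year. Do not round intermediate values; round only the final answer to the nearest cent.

Assessed value = $1,456,700 × 0.63 = $917,721
Disability exemption = min($6,000, 30% × $917,721) = min($6,000, $275,316.3) = $6,000 (dollar cap binds)
Taxable value = $917,721 − $71,700 − $6,000 = $840,021
City of Yardley: $840,021 × 0.00699 = $5,871.74679
Port Authority: $840,021 × 0.003 = $2,520.063
Cloverhill Township: $840,021 × 0.006 = $5,040.126
Total = $13,431.93579

$13,431.94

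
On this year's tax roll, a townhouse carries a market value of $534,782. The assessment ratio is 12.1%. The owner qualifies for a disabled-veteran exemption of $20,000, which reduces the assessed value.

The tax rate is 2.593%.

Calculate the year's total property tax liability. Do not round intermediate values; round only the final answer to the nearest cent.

Assessed value = $534,782 × 0.121 = $64,708.622
Taxable value = $64,708.622 − $20,000 = $44,708.622
Tax = $44,708.622 × 0.02593 = $1,159.29456846

$1,159.29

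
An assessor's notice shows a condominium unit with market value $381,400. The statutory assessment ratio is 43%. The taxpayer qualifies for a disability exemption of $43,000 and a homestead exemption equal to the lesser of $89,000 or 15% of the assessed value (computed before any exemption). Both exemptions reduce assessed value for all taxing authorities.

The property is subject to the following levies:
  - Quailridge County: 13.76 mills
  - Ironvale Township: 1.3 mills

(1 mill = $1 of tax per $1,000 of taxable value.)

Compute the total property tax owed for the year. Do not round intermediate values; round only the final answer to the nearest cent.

$1,451.81

Assessed value = $381,400 × 0.43 = $164,002
Homestead exemption = min($89,000, 15% × $164,002) = min($89,000, $24,600.3) = $24,600.3 (percentage binds)
Taxable value = $164,002 − $43,000 − $24,600.3 = $96,401.7
Quailridge County: $96,401.7 × 0.01376 = $1,326.487392
Ironvale Township: $96,401.7 × 0.0013 = $125.32221
Total = $1,451.809602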